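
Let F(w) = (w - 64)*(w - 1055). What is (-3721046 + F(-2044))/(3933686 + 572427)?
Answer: 2811646/4506113 ≈ 0.62396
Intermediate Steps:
F(w) = (-1055 + w)*(-64 + w) (F(w) = (-64 + w)*(-1055 + w) = (-1055 + w)*(-64 + w))
(-3721046 + F(-2044))/(3933686 + 572427) = (-3721046 + (67520 + (-2044)**2 - 1119*(-2044)))/(3933686 + 572427) = (-3721046 + (67520 + 4177936 + 2287236))/4506113 = (-3721046 + 6532692)*(1/4506113) = 2811646*(1/4506113) = 2811646/4506113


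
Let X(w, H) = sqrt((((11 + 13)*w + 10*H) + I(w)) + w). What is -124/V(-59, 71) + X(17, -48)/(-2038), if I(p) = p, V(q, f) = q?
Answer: 124/59 - I*sqrt(38)/2038 ≈ 2.1017 - 0.0030247*I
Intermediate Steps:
X(w, H) = sqrt(10*H + 26*w) (X(w, H) = sqrt((((11 + 13)*w + 10*H) + w) + w) = sqrt(((24*w + 10*H) + w) + w) = sqrt(((10*H + 24*w) + w) + w) = sqrt((10*H + 25*w) + w) = sqrt(10*H + 26*w))
-124/V(-59, 71) + X(17, -48)/(-2038) = -124/(-59) + sqrt(10*(-48) + 26*17)/(-2038) = -124*(-1/59) + sqrt(-480 + 442)*(-1/2038) = 124/59 + sqrt(-38)*(-1/2038) = 124/59 + (I*sqrt(38))*(-1/2038) = 124/59 - I*sqrt(38)/2038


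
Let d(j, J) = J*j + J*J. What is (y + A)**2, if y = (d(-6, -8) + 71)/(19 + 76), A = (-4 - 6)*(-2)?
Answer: 4338889/9025 ≈ 480.76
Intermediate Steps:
d(j, J) = J**2 + J*j (d(j, J) = J*j + J**2 = J**2 + J*j)
A = 20 (A = -10*(-2) = 20)
y = 183/95 (y = (-8*(-8 - 6) + 71)/(19 + 76) = (-8*(-14) + 71)/95 = (112 + 71)*(1/95) = 183*(1/95) = 183/95 ≈ 1.9263)
(y + A)**2 = (183/95 + 20)**2 = (2083/95)**2 = 4338889/9025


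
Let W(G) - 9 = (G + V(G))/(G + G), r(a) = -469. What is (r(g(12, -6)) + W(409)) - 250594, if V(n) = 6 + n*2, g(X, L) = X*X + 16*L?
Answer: -205360939/818 ≈ -2.5105e+5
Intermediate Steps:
g(X, L) = X² + 16*L
V(n) = 6 + 2*n
W(G) = 9 + (6 + 3*G)/(2*G) (W(G) = 9 + (G + (6 + 2*G))/(G + G) = 9 + (6 + 3*G)/((2*G)) = 9 + (6 + 3*G)*(1/(2*G)) = 9 + (6 + 3*G)/(2*G))
(r(g(12, -6)) + W(409)) - 250594 = (-469 + (21/2 + 3/409)) - 250594 = (-469 + 8595/818) - 250594 = -375047/818 - 250594 = -205360939/818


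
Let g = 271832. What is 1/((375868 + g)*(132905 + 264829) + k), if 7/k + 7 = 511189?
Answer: 73026/18812396681506801 ≈ 3.8818e-12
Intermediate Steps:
k = 1/73026 (k = 7/(-7 + 511189) = 7/511182 = 7*(1/511182) = 1/73026 ≈ 1.3694e-5)
1/((375868 + g)*(132905 + 264829) + k) = 1/((375868 + 271832)*(132905 + 264829) + 1/73026) = 1/(647700*397734 + 1/73026) = 1/(257612311800 + 1/73026) = 1/(18812396681506801/73026) = 73026/18812396681506801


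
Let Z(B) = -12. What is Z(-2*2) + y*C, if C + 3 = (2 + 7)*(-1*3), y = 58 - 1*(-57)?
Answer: -3462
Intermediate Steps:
y = 115 (y = 58 + 57 = 115)
C = -30 (C = -3 + (2 + 7)*(-1*3) = -3 + 9*(-3) = -3 - 27 = -30)
Z(-2*2) + y*C = -12 + 115*(-30) = -12 - 3450 = -3462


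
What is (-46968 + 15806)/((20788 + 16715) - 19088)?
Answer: -31162/18415 ≈ -1.6922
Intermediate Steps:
(-46968 + 15806)/((20788 + 16715) - 19088) = -31162/(37503 - 19088) = -31162/18415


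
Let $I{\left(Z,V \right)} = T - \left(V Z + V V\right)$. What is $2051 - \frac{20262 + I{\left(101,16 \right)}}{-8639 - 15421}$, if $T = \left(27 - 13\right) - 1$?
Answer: $\frac{49365463}{24060} \approx 2051.8$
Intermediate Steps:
$T = 13$ ($T = 14 - 1 = 13$)
$I{\left(Z,V \right)} = 13 - V^{2} - V Z$ ($I{\left(Z,V \right)} = 13 - \left(V Z + V V\right) = 13 - \left(V Z + V^{2}\right) = 13 - \left(V^{2} + V Z\right) = 13 - V^{2} - V Z$)
$2051 - \frac{20262 + I{\left(101,16 \right)}}{-8639 - 15421} = 2051 - \frac{20262 - \left(243 + 1616\right)}{-8639 - 15421} = 2051 - \frac{20262 - 1859}{-24060} = 2051 - \left(20262 - 1859\right) \left(- \frac{1}{24060}\right) = 2051 - 18403 \left(- \frac{1}{24060}\right) = 2051 - - \frac{18403}{24060} = 2051 + \frac{18403}{24060} = \frac{49365463}{24060}$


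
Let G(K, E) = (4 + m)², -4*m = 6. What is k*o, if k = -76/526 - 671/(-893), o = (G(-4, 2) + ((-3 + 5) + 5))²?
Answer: 400392051/3757744 ≈ 106.55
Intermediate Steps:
m = -3/2 (m = -¼*6 = -3/2 ≈ -1.5000)
G(K, E) = 25/4 (G(K, E) = (4 - 3/2)² = (5/2)² = 25/4)
o = 2809/16 (o = (25/4 + ((-3 + 5) + 5))² = (25/4 + (2 + 5))² = (25/4 + 7)² = (53/4)² = 2809/16 ≈ 175.56)
k = 142539/234859 (k = -76*1/526 - 671*(-1/893) = -38/263 + 671/893 = 142539/234859 ≈ 0.60691)
k*o = (142539/234859)*(2809/16) = 400392051/3757744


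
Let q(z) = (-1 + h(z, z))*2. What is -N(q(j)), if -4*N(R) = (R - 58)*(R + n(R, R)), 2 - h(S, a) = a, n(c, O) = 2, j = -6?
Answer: -176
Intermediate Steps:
h(S, a) = 2 - a
q(z) = 2 - 2*z (q(z) = (-1 + (2 - z))*2 = (1 - z)*2 = 2 - 2*z)
N(R) = -(-58 + R)*(2 + R)/4 (N(R) = -(R - 58)*(R + 2)/4 = -(-58 + R)*(2 + R)/4)
-N(q(j)) = -(29 + 14*(2 - 2*(-6)) - (2 - 2*(-6))**2/4) = -(29 + 14*(2 + 12) - (2 + 12)**2/4) = -(29 + 14*14 - 1/4*14**2) = -(29 + 196 - 1/4*196) = -(29 + 196 - 49) = -1*176 = -176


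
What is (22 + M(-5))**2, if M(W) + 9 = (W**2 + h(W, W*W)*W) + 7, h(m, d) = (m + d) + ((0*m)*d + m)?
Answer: 900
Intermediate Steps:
h(m, d) = d + 2*m (h(m, d) = (d + m) + (0*d + m) = (d + m) + (0 + m) = (d + m) + m = d + 2*m)
M(W) = -2 + W**2 + W*(W**2 + 2*W) (M(W) = -9 + ((W**2 + (W*W + 2*W)*W) + 7) = -9 + ((W**2 + (W**2 + 2*W)*W) + 7) = -9 + ((W**2 + W*(W**2 + 2*W)) + 7) = -9 + (7 + W**2 + W*(W**2 + 2*W)) = -2 + W**2 + W*(W**2 + 2*W))
(22 + M(-5))**2 = (22 + (-2 + (-5)**3 + 3*(-5)**2))**2 = (22 + (-2 - 125 + 3*25))**2 = (22 + (-2 - 125 + 75))**2 = (22 - 52)**2 = (-30)**2 = 900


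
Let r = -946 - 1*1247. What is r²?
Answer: 4809249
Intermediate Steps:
r = -2193 (r = -946 - 1247 = -2193)
r² = (-2193)² = 4809249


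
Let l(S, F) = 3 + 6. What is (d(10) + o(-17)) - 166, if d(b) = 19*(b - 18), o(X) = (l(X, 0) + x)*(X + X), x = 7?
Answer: -862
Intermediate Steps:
l(S, F) = 9
o(X) = 32*X (o(X) = (9 + 7)*(X + X) = 16*(2*X) = 32*X)
d(b) = -342 + 19*b (d(b) = 19*(-18 + b) = -342 + 19*b)
(d(10) + o(-17)) - 166 = ((-342 + 19*10) + 32*(-17)) - 166 = ((-342 + 190) - 544) - 166 = (-152 - 544) - 166 = -696 - 166 = -862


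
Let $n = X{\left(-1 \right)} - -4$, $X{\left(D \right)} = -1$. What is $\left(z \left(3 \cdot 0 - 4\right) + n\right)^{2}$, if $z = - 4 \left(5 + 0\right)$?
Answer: $6889$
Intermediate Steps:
$z = -20$ ($z = \left(-4\right) 5 = -20$)
$n = 3$ ($n = -1 - -4 = -1 + 4 = 3$)
$\left(z \left(3 \cdot 0 - 4\right) + n\right)^{2} = \left(- 20 \left(3 \cdot 0 - 4\right) + 3\right)^{2} = \left(- 20 \left(0 - 4\right) + 3\right)^{2} = \left(\left(-20\right) \left(-4\right) + 3\right)^{2} = \left(80 + 3\right)^{2} = 83^{2} = 6889$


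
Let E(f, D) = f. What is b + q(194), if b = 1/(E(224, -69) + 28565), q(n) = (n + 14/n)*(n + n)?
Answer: 2167811701/28789 ≈ 75300.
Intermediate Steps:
q(n) = 2*n*(n + 14/n) (q(n) = (n + 14/n)*(2*n) = 2*n*(n + 14/n))
b = 1/28789 (b = 1/(224 + 28565) = 1/28789 ≈ 3.4735e-5)
b + q(194) = 1/28789 + (28 + 2*194²) = 1/28789 + (28 + 2*37636) = 1/28789 + (28 + 75272) = 1/28789 + 75300 = 2167811701/28789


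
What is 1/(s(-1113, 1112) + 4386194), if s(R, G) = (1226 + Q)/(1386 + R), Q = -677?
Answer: 91/399143837 ≈ 2.2799e-7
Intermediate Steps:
s(R, G) = 549/(1386 + R) (s(R, G) = (1226 - 677)/(1386 + R) = 549/(1386 + R))
1/(s(-1113, 1112) + 4386194) = 1/(549/(1386 - 1113) + 4386194) = 1/(549/273 + 4386194) = 1/(549*(1/273) + 4386194) = 1/(183/91 + 4386194) = 1/(399143837/91) = 91/399143837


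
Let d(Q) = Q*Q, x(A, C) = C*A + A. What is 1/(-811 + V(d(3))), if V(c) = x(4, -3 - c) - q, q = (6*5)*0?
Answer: -1/855 ≈ -0.0011696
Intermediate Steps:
x(A, C) = A + A*C (x(A, C) = A*C + A = A + A*C)
q = 0 (q = 30*0 = 0)
d(Q) = Q**2
V(c) = -8 - 4*c (V(c) = 4*(1 + (-3 - c)) - 1*0 = 4*(-2 - c) + 0 = (-8 - 4*c) + 0 = -8 - 4*c)
1/(-811 + V(d(3))) = 1/(-811 + (-8 - 4*3**2)) = 1/(-811 + (-8 - 4*9)) = 1/(-811 + (-8 - 36)) = 1/(-811 - 44) = 1/(-855) = -1/855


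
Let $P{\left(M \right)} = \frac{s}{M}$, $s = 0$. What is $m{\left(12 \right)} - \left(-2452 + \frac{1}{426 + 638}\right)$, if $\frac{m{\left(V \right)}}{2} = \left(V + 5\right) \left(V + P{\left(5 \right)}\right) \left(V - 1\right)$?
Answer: $\frac{7384159}{1064} \approx 6940.0$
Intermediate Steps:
$P{\left(M \right)} = 0$ ($P{\left(M \right)} = \frac{0}{M} = 0$)
$m{\left(V \right)} = 2 V \left(-1 + V\right) \left(5 + V\right)$ ($m{\left(V \right)} = 2 \left(V + 5\right) \left(V + 0\right) \left(V - 1\right) = 2 \left(5 + V\right) V \left(-1 + V\right) = 2 V \left(5 + V\right) \left(-1 + V\right) = 2 V \left(-1 + V\right) \left(5 + V\right)$)
$m{\left(12 \right)} - \left(-2452 + \frac{1}{426 + 638}\right) = 2 \cdot 12 \left(-5 + 12^{2} + 4 \cdot 12\right) - \left(-2452 + \frac{1}{426 + 638}\right) = 2 \cdot 12 \left(-5 + 144 + 48\right) - \left(-2452 + \frac{1}{1064}\right) = 2 \cdot 12 \cdot 187 - \left(-2452 + \frac{1}{1064}\right) = 4488 - - \frac{2608927}{1064} = 4488 + \frac{2608927}{1064} = \frac{7384159}{1064}$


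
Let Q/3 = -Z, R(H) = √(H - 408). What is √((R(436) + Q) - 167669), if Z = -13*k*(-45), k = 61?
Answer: √(-274724 + 2*√7) ≈ 524.14*I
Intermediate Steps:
Z = 35685 (Z = -13*61*(-45) = -793*(-45) = 35685)
R(H) = √(-408 + H)
Q = -107055 (Q = 3*(-1*35685) = 3*(-35685) = -107055)
√((R(436) + Q) - 167669) = √((√(-408 + 436) - 107055) - 167669) = √((√28 - 107055) - 167669) = √((2*√7 - 107055) - 167669) = √((-107055 + 2*√7) - 167669) = √(-274724 + 2*√7)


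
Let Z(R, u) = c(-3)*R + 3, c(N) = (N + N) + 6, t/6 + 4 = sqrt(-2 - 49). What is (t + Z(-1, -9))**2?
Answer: -1395 - 252*I*sqrt(51) ≈ -1395.0 - 1799.6*I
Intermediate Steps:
t = -24 + 6*I*sqrt(51) (t = -24 + 6*sqrt(-2 - 49) = -24 + 6*sqrt(-51) = -24 + 6*(I*sqrt(51)) = -24 + 6*I*sqrt(51) ≈ -24.0 + 42.849*I)
c(N) = 6 + 2*N (c(N) = 2*N + 6 = 6 + 2*N)
Z(R, u) = 3 (Z(R, u) = (6 + 2*(-3))*R + 3 = (6 - 6)*R + 3 = 0*R + 3 = 0 + 3 = 3)
(t + Z(-1, -9))**2 = ((-24 + 6*I*sqrt(51)) + 3)**2 = (-21 + 6*I*sqrt(51))**2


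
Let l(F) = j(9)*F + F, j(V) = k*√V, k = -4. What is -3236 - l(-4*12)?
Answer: -3764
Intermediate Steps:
j(V) = -4*√V
l(F) = -11*F (l(F) = (-4*√9)*F + F = (-4*3)*F + F = -12*F + F = -11*F)
-3236 - l(-4*12) = -3236 - (-11)*(-4*12) = -3236 - (-11)*(-48) = -3236 - 1*528 = -3236 - 528 = -3764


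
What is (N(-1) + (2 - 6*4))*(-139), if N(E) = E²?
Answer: 2919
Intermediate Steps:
(N(-1) + (2 - 6*4))*(-139) = ((-1)² + (2 - 6*4))*(-139) = (1 + (2 - 24))*(-139) = (1 - 22)*(-139) = -21*(-139) = 2919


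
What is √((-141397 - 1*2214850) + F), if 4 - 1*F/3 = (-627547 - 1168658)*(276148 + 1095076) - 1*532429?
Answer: 2*√1847249363953 ≈ 2.7183e+6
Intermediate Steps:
F = 7388999812059 (F = 12 - 3*((-627547 - 1168658)*(276148 + 1095076) - 1*532429) = 12 - 3*(-1796205*1371224 - 532429) = 12 - 3*(-2462999404920 - 532429) = 12 - 3*(-2462999937349) = 12 + 7388999812047 = 7388999812059)
√((-141397 - 1*2214850) + F) = √((-141397 - 1*2214850) + 7388999812059) = √((-141397 - 2214850) + 7388999812059) = √(-2356247 + 7388999812059) = √7388997455812 = 2*√1847249363953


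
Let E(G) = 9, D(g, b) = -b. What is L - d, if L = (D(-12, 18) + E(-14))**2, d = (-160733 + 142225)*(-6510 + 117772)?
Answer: 2059237177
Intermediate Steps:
d = -2059237096 (d = -18508*111262 = -2059237096)
L = 81 (L = (-1*18 + 9)**2 = (-18 + 9)**2 = (-9)**2 = 81)
L - d = 81 - 1*(-2059237096) = 81 + 2059237096 = 2059237177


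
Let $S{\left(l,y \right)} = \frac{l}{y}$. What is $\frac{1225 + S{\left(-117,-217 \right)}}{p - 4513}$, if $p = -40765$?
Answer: $- \frac{132971}{4912663} \approx -0.027067$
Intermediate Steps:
$\frac{1225 + S{\left(-117,-217 \right)}}{p - 4513} = \frac{1225 - \frac{117}{-217}}{-40765 - 4513} = \frac{1225 - - \frac{117}{217}}{-45278} = \left(1225 + \frac{117}{217}\right) \left(- \frac{1}{45278}\right) = \frac{265942}{217} \left(- \frac{1}{45278}\right) = - \frac{132971}{4912663}$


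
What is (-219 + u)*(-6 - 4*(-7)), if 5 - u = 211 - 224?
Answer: -4422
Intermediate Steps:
u = 18 (u = 5 - (211 - 224) = 5 - 1*(-13) = 5 + 13 = 18)
(-219 + u)*(-6 - 4*(-7)) = (-219 + 18)*(-6 - 4*(-7)) = -201*(-6 + 28) = -201*22 = -4422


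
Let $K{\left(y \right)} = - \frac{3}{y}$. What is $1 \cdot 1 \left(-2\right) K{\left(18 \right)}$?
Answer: $\frac{1}{3} \approx 0.33333$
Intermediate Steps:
$1 \cdot 1 \left(-2\right) K{\left(18 \right)} = 1 \cdot 1 \left(-2\right) \left(- \frac{3}{18}\right) = 1 \left(-2\right) \left(\left(-3\right) \frac{1}{18}\right) = \left(-2\right) \left(- \frac{1}{6}\right) = \frac{1}{3}$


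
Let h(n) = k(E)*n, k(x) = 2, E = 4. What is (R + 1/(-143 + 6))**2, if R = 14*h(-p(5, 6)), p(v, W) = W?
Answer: 529782289/18769 ≈ 28226.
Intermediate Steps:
h(n) = 2*n
R = -168 (R = 14*(2*(-1*6)) = 14*(2*(-6)) = 14*(-12) = -168)
(R + 1/(-143 + 6))**2 = (-168 + 1/(-143 + 6))**2 = (-168 + 1/(-137))**2 = (-168 - 1/137)**2 = (-23017/137)**2 = 529782289/18769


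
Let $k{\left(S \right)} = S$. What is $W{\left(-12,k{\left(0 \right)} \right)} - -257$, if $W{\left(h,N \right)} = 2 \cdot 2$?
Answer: $261$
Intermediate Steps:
$W{\left(h,N \right)} = 4$
$W{\left(-12,k{\left(0 \right)} \right)} - -257 = 4 - -257 = 4 + 257 = 261$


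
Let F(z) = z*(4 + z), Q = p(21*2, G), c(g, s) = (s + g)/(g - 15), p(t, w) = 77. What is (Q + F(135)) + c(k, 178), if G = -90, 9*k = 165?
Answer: 189009/10 ≈ 18901.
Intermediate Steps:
k = 55/3 (k = (⅑)*165 = 55/3 ≈ 18.333)
c(g, s) = (g + s)/(-15 + g)
Q = 77
(Q + F(135)) + c(k, 178) = (77 + 135*(4 + 135)) + (55/3 + 178)/(-15 + 55/3) = (77 + 135*139) + (589/3)/(10/3) = (77 + 18765) + (3/10)*(589/3) = 18842 + 589/10 = 189009/10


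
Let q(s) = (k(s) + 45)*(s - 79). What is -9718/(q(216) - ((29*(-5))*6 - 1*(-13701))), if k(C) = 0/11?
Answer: 4859/3333 ≈ 1.4578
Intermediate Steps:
k(C) = 0 (k(C) = 0*(1/11) = 0)
q(s) = -3555 + 45*s (q(s) = (0 + 45)*(s - 79) = 45*(-79 + s) = -3555 + 45*s)
-9718/(q(216) - ((29*(-5))*6 - 1*(-13701))) = -9718/((-3555 + 45*216) - ((29*(-5))*6 - 1*(-13701))) = -9718/((-3555 + 9720) - (-145*6 + 13701)) = -9718/(6165 - (-870 + 13701)) = -9718/(6165 - 1*12831) = -9718/(6165 - 12831) = -9718/(-6666) = -9718*(-1/6666) = 4859/3333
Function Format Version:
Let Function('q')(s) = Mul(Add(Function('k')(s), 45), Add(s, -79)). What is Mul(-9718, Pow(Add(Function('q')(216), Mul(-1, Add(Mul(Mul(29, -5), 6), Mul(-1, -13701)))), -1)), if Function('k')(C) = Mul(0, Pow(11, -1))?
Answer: Rational(4859, 3333) ≈ 1.4578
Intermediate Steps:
Function('k')(C) = 0 (Function('k')(C) = Mul(0, Rational(1, 11)) = 0)
Function('q')(s) = Add(-3555, Mul(45, s)) (Function('q')(s) = Mul(Add(0, 45), Add(s, -79)) = Mul(45, Add(-79, s)) = Add(-3555, Mul(45, s)))
Mul(-9718, Pow(Add(Function('q')(216), Mul(-1, Add(Mul(Mul(29, -5), 6), Mul(-1, -13701)))), -1)) = Mul(-9718, Pow(Add(Add(-3555, Mul(45, 216)), Mul(-1, Add(Mul(Mul(29, -5), 6), Mul(-1, -13701)))), -1)) = Mul(-9718, Pow(Add(Add(-3555, 9720), Mul(-1, Add(Mul(-145, 6), 13701))), -1)) = Mul(-9718, Pow(Add(6165, Mul(-1, Add(-870, 13701))), -1)) = Mul(-9718, Pow(Add(6165, Mul(-1, 12831)), -1)) = Mul(-9718, Pow(Add(6165, -12831), -1)) = Mul(-9718, Pow(-6666, -1)) = Mul(-9718, Rational(-1, 6666)) = Rational(4859, 3333)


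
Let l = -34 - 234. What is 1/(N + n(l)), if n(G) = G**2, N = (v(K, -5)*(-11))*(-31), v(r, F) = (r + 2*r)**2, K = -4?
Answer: 1/120928 ≈ 8.2694e-6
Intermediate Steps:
v(r, F) = 9*r**2 (v(r, F) = (3*r)**2 = 9*r**2)
l = -268
N = 49104 (N = ((9*(-4)**2)*(-11))*(-31) = ((9*16)*(-11))*(-31) = (144*(-11))*(-31) = -1584*(-31) = 49104)
1/(N + n(l)) = 1/(49104 + (-268)**2) = 1/(49104 + 71824) = 1/120928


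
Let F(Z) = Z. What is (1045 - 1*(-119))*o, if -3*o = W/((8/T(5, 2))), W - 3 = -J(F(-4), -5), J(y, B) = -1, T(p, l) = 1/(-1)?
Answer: 194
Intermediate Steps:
T(p, l) = -1
W = 4 (W = 3 - 1*(-1) = 3 + 1 = 4)
o = ⅙ (o = -4/(3*(8/(-1))) = -4/(3*(8*(-1))) = -4/(3*(-8)) = -4*(-1)/(3*8) = -⅓*(-½) = ⅙ ≈ 0.16667)
(1045 - 1*(-119))*o = (1045 - 1*(-119))*(⅙) = (1045 + 119)*(⅙) = 1164*(⅙) = 194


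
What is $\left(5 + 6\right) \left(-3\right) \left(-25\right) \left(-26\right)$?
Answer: $-21450$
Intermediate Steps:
$\left(5 + 6\right) \left(-3\right) \left(-25\right) \left(-26\right) = 11 \left(-3\right) \left(-25\right) \left(-26\right) = \left(-33\right) \left(-25\right) \left(-26\right) = 825 \left(-26\right) = -21450$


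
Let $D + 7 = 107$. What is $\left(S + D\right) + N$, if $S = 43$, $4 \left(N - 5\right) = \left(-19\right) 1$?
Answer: $\frac{573}{4} \approx 143.25$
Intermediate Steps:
$D = 100$ ($D = -7 + 107 = 100$)
$N = \frac{1}{4}$ ($N = 5 + \frac{\left(-19\right) 1}{4} = 5 + \frac{1}{4} \left(-19\right) = 5 - \frac{19}{4} = \frac{1}{4} \approx 0.25$)
$\left(S + D\right) + N = \left(43 + 100\right) + \frac{1}{4} = 143 + \frac{1}{4} = \frac{573}{4}$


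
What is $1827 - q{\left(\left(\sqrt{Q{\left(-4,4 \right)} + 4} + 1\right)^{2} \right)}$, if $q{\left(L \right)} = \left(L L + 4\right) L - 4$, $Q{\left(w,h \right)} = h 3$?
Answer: $-13894$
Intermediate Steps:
$Q{\left(w,h \right)} = 3 h$
$q{\left(L \right)} = -4 + L \left(4 + L^{2}\right)$ ($q{\left(L \right)} = \left(L^{2} + 4\right) L - 4 = \left(4 + L^{2}\right) L - 4 = L \left(4 + L^{2}\right) - 4 = -4 + L \left(4 + L^{2}\right)$)
$1827 - q{\left(\left(\sqrt{Q{\left(-4,4 \right)} + 4} + 1\right)^{2} \right)} = 1827 - \left(-4 + \left(\left(\sqrt{3 \cdot 4 + 4} + 1\right)^{2}\right)^{3} + 4 \left(\sqrt{3 \cdot 4 + 4} + 1\right)^{2}\right) = 1827 - \left(-4 + \left(\left(\sqrt{12 + 4} + 1\right)^{2}\right)^{3} + 4 \left(\sqrt{12 + 4} + 1\right)^{2}\right) = 1827 - \left(-4 + \left(\left(\sqrt{16} + 1\right)^{2}\right)^{3} + 4 \left(\sqrt{16} + 1\right)^{2}\right) = 1827 - \left(-4 + \left(\left(4 + 1\right)^{2}\right)^{3} + 4 \left(4 + 1\right)^{2}\right) = 1827 - \left(-4 + \left(5^{2}\right)^{3} + 4 \cdot 5^{2}\right) = 1827 - \left(-4 + 25^{3} + 4 \cdot 25\right) = 1827 - \left(-4 + 15625 + 100\right) = 1827 - 15721 = -13894$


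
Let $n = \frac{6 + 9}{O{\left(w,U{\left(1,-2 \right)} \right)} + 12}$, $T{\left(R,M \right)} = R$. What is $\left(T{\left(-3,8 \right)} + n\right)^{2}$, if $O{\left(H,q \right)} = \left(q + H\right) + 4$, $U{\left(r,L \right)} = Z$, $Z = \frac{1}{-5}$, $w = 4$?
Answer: $\frac{5476}{1089} \approx 5.0285$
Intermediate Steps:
$Z = - \frac{1}{5} \approx -0.2$
$U{\left(r,L \right)} = - \frac{1}{5}$
$O{\left(H,q \right)} = 4 + H + q$ ($O{\left(H,q \right)} = \left(H + q\right) + 4 = 4 + H + q$)
$n = \frac{25}{33}$ ($n = \frac{6 + 9}{\left(4 + 4 - \frac{1}{5}\right) + 12} = \frac{15}{\frac{39}{5} + 12} = \frac{15}{\frac{99}{5}} = 15 \cdot \frac{5}{99} = \frac{25}{33} \approx 0.75758$)
$\left(T{\left(-3,8 \right)} + n\right)^{2} = \left(-3 + \frac{25}{33}\right)^{2} = \left(- \frac{74}{33}\right)^{2} = \frac{5476}{1089}$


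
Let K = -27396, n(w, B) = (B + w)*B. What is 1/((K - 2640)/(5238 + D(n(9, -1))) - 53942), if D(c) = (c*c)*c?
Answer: -2363/127479964 ≈ -1.8536e-5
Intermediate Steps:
n(w, B) = B*(B + w)
D(c) = c³ (D(c) = c²*c = c³)
1/((K - 2640)/(5238 + D(n(9, -1))) - 53942) = 1/((-27396 - 2640)/(5238 + (-(-1 + 9))³) - 53942) = 1/(-30036/(5238 + (-1*8)³) - 53942) = 1/(-30036/(5238 + (-8)³) - 53942) = 1/(-30036/(5238 - 512) - 53942) = 1/(-30036/4726 - 53942) = 1/(-30036*1/4726 - 53942) = 1/(-15018/2363 - 53942) = 1/(-127479964/2363) = -2363/127479964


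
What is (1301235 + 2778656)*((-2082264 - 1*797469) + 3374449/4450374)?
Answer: -52287415890908409463/4450374 ≈ -1.1749e+13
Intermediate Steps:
(1301235 + 2778656)*((-2082264 - 1*797469) + 3374449/4450374) = 4079891*((-2082264 - 797469) + 3374449*(1/4450374)) = 4079891*(-2879733 + 3374449/4450374) = 4079891*(-12815885495693/4450374) = -52287415890908409463/4450374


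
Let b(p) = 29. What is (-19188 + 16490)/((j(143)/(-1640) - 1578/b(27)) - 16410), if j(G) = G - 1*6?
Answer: 128316880/783051493 ≈ 0.16387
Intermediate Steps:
j(G) = -6 + G (j(G) = G - 6 = -6 + G)
(-19188 + 16490)/((j(143)/(-1640) - 1578/b(27)) - 16410) = (-19188 + 16490)/(((-6 + 143)/(-1640) - 1578/29) - 16410) = -2698/((137*(-1/1640) - 1578*1/29) - 16410) = -2698/((-137/1640 - 1578/29) - 16410) = -2698/(-2591893/47560 - 16410) = -2698/(-783051493/47560) = -2698*(-47560/783051493) = 128316880/783051493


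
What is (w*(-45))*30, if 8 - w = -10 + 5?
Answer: -17550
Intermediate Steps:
w = 13 (w = 8 - (-10 + 5) = 8 - 1*(-5) = 8 + 5 = 13)
(w*(-45))*30 = (13*(-45))*30 = -585*30 = -17550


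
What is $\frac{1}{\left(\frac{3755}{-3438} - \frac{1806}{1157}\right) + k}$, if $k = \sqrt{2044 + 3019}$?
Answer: $\frac{41979604080258}{79998559269882659} + \frac{15822622350756 \sqrt{5063}}{79998559269882659} \approx 0.014598$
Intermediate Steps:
$k = \sqrt{5063} \approx 71.155$
$\frac{1}{\left(\frac{3755}{-3438} - \frac{1806}{1157}\right) + k} = \frac{1}{\left(\frac{3755}{-3438} - \frac{1806}{1157}\right) + \sqrt{5063}} = \frac{1}{\left(3755 \left(- \frac{1}{3438}\right) - \frac{1806}{1157}\right) + \sqrt{5063}} = \frac{1}{\left(- \frac{3755}{3438} - \frac{1806}{1157}\right) + \sqrt{5063}} = \frac{1}{- \frac{10553563}{3977766} + \sqrt{5063}}$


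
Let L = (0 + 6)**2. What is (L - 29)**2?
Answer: 49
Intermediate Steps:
L = 36 (L = 6**2 = 36)
(L - 29)**2 = (36 - 29)**2 = 7**2 = 49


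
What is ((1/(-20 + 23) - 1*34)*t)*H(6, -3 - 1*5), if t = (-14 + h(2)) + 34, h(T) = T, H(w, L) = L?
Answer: 17776/3 ≈ 5925.3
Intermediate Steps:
t = 22 (t = (-14 + 2) + 34 = -12 + 34 = 22)
((1/(-20 + 23) - 1*34)*t)*H(6, -3 - 1*5) = ((1/(-20 + 23) - 1*34)*22)*(-3 - 1*5) = ((1/3 - 34)*22)*(-3 - 5) = ((⅓ - 34)*22)*(-8) = -101/3*22*(-8) = -2222/3*(-8) = 17776/3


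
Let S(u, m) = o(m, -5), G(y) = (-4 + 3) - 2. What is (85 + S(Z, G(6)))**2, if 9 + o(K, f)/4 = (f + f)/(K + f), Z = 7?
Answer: 2916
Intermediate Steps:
o(K, f) = -36 + 8*f/(K + f) (o(K, f) = -36 + 4*((f + f)/(K + f)) = -36 + 4*((2*f)/(K + f)) = -36 + 4*(2*f/(K + f)) = -36 + 8*f/(K + f))
G(y) = -3 (G(y) = -1 - 2 = -3)
S(u, m) = 4*(35 - 9*m)/(-5 + m) (S(u, m) = 4*(-9*m - 7*(-5))/(m - 5) = 4*(-9*m + 35)/(-5 + m) = 4*(35 - 9*m)/(-5 + m))
(85 + S(Z, G(6)))**2 = (85 + 4*(35 - 9*(-3))/(-5 - 3))**2 = (85 + 4*(35 + 27)/(-8))**2 = (85 + 4*(-1/8)*62)**2 = (85 - 31)**2 = 54**2 = 2916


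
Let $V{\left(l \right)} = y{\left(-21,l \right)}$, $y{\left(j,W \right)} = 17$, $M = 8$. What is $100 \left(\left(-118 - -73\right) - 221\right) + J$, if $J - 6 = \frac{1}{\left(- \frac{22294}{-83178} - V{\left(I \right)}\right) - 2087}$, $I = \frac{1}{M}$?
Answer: $- \frac{2326765188335}{87492109} \approx -26594.0$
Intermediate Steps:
$I = \frac{1}{8} \approx 0.125$
$V{\left(l \right)} = 17$
$J = \frac{524911065}{87492109}$ ($J = 6 + \frac{1}{\left(- \frac{22294}{-83178} - 17\right) - 2087} = 6 + \frac{1}{\left(\left(-22294\right) \left(- \frac{1}{83178}\right) - 17\right) - 2087} = 6 + \frac{1}{\left(\frac{11147}{41589} - 17\right) - 2087} = 6 + \frac{1}{- \frac{695866}{41589} - 2087} = 6 + \frac{1}{- \frac{87492109}{41589}} = 6 - \frac{41589}{87492109} = \frac{524911065}{87492109} \approx 5.9995$)
$100 \left(\left(-118 - -73\right) - 221\right) + J = 100 \left(\left(-118 - -73\right) - 221\right) + \frac{524911065}{87492109} = 100 \left(\left(-118 + 73\right) - 221\right) + \frac{524911065}{87492109} = 100 \left(-45 - 221\right) + \frac{524911065}{87492109} = 100 \left(-266\right) + \frac{524911065}{87492109} = -26600 + \frac{524911065}{87492109} = - \frac{2326765188335}{87492109}$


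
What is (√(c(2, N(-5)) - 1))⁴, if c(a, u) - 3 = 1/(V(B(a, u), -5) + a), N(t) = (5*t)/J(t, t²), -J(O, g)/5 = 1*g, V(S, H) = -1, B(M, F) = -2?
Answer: 9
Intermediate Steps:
J(O, g) = -5*g
N(t) = -1/t (N(t) = (5*t)/((-5*t²)) = (5*t)*(-1/(5*t²)) = -1/t)
c(a, u) = 3 + 1/(-1 + a)
(√(c(2, N(-5)) - 1))⁴ = (√((-2 + 3*2)/(-1 + 2) - 1))⁴ = (√((-2 + 6)/1 - 1))⁴ = (√(1*4 - 1))⁴ = (√(4 - 1))⁴ = (√3)⁴ = 9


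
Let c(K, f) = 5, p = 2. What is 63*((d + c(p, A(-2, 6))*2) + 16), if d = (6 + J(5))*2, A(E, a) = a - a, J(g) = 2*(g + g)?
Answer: 4914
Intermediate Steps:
J(g) = 4*g (J(g) = 2*(2*g) = 4*g)
A(E, a) = 0
d = 52 (d = (6 + 4*5)*2 = (6 + 20)*2 = 26*2 = 52)
63*((d + c(p, A(-2, 6))*2) + 16) = 63*((52 + 5*2) + 16) = 63*((52 + 10) + 16) = 63*(62 + 16) = 63*78 = 4914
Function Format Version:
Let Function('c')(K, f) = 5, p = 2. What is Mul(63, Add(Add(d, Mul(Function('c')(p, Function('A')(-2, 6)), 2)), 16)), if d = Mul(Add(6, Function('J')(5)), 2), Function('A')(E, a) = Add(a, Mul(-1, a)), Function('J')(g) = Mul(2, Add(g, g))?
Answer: 4914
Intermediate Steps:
Function('J')(g) = Mul(4, g) (Function('J')(g) = Mul(2, Mul(2, g)) = Mul(4, g))
Function('A')(E, a) = 0
d = 52 (d = Mul(Add(6, Mul(4, 5)), 2) = Mul(Add(6, 20), 2) = Mul(26, 2) = 52)
Mul(63, Add(Add(d, Mul(Function('c')(p, Function('A')(-2, 6)), 2)), 16)) = Mul(63, Add(Add(52, Mul(5, 2)), 16)) = Mul(63, Add(Add(52, 10), 16)) = Mul(63, Add(62, 16)) = Mul(63, 78) = 4914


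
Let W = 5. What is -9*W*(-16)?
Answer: 720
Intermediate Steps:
-9*W*(-16) = -9*5*(-16) = -45*(-16) = 720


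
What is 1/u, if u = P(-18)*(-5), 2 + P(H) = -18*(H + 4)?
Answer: -1/1250 ≈ -0.00080000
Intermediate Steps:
P(H) = -74 - 18*H (P(H) = -2 - 18*(H + 4) = -2 - 18*(4 + H) = -2 + (-72 - 18*H) = -74 - 18*H)
u = -1250 (u = (-74 - 18*(-18))*(-5) = (-74 + 324)*(-5) = 250*(-5) = -1250)
1/u = 1/(-1250) = -1/1250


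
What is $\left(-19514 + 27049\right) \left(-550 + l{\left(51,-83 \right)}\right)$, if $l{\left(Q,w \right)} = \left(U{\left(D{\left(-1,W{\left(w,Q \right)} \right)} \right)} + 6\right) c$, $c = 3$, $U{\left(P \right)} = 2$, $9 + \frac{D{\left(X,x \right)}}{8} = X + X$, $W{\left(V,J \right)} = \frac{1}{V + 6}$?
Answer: $-3963410$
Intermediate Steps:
$W{\left(V,J \right)} = \frac{1}{6 + V}$
$D{\left(X,x \right)} = -72 + 16 X$ ($D{\left(X,x \right)} = -72 + 8 \left(X + X\right) = -72 + 8 \cdot 2 X = -72 + 16 X$)
$l{\left(Q,w \right)} = 24$ ($l{\left(Q,w \right)} = \left(2 + 6\right) 3 = 8 \cdot 3 = 24$)
$\left(-19514 + 27049\right) \left(-550 + l{\left(51,-83 \right)}\right) = \left(-19514 + 27049\right) \left(-550 + 24\right) = 7535 \left(-526\right) = -3963410$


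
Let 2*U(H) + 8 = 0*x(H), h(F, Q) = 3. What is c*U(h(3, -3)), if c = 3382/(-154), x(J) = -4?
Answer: 6764/77 ≈ 87.844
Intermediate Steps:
c = -1691/77 (c = 3382*(-1/154) = -1691/77 ≈ -21.961)
U(H) = -4 (U(H) = -4 + (0*(-4))/2 = -4 + (½)*0 = -4 + 0 = -4)
c*U(h(3, -3)) = -1691/77*(-4) = 6764/77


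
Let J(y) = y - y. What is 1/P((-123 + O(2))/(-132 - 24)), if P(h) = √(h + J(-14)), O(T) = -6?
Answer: 2*√559/43 ≈ 1.0997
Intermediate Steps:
J(y) = 0
P(h) = √h (P(h) = √(h + 0) = √h)
1/P((-123 + O(2))/(-132 - 24)) = 1/(√((-123 - 6)/(-132 - 24))) = 1/(√(-129/(-156))) = 1/(√(-129*(-1/156))) = 1/(√(43/52)) = 1/(√559/26) = 2*√559/43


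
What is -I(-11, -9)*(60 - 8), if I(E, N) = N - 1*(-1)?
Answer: 416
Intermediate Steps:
I(E, N) = 1 + N (I(E, N) = N + 1 = 1 + N)
-I(-11, -9)*(60 - 8) = -(1 - 9)*(60 - 8) = -(-8)*52 = -1*(-416) = 416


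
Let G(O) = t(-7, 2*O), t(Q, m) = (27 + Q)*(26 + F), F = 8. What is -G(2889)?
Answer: -680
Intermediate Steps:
t(Q, m) = 918 + 34*Q (t(Q, m) = (27 + Q)*(26 + 8) = (27 + Q)*34 = 918 + 34*Q)
G(O) = 680 (G(O) = 918 + 34*(-7) = 918 - 238 = 680)
-G(2889) = -1*680 = -680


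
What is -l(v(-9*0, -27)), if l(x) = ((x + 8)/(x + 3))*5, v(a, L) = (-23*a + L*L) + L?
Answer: -710/141 ≈ -5.0355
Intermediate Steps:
v(a, L) = L + L² - 23*a (v(a, L) = (-23*a + L²) + L = (L² - 23*a) + L = L + L² - 23*a)
l(x) = 5*(8 + x)/(3 + x) (l(x) = ((8 + x)/(3 + x))*5 = 5*(8 + x)/(3 + x))
-l(v(-9*0, -27)) = -5*(8 + (-27 + (-27)² - (-207)*0))/(3 + (-27 + (-27)² - (-207)*0)) = -5*(8 + (-27 + 729 - 23*0))/(3 + (-27 + 729 - 23*0)) = -5*(8 + (-27 + 729 + 0))/(3 + (-27 + 729 + 0)) = -5*(8 + 702)/(3 + 702) = -5*710/705 = -1*710/141 = -710/141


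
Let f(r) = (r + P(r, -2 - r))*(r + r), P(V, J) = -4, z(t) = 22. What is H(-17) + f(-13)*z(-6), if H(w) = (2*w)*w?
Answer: 10302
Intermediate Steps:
H(w) = 2*w**2
f(r) = 2*r*(-4 + r) (f(r) = (r - 4)*(r + r) = (-4 + r)*(2*r) = 2*r*(-4 + r))
H(-17) + f(-13)*z(-6) = 2*(-17)**2 + (2*(-13)*(-4 - 13))*22 = 2*289 + (2*(-13)*(-17))*22 = 578 + 442*22 = 578 + 9724 = 10302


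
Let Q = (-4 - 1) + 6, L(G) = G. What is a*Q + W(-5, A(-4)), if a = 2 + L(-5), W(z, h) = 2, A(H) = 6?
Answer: -1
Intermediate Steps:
a = -3 (a = 2 - 5 = -3)
Q = 1 (Q = -5 + 6 = 1)
a*Q + W(-5, A(-4)) = -3*1 + 2 = -3 + 2 = -1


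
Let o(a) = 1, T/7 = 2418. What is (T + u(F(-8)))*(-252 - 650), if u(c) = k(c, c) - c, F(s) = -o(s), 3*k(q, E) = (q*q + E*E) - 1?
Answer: -45805364/3 ≈ -1.5268e+7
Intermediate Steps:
T = 16926 (T = 7*2418 = 16926)
k(q, E) = -⅓ + E²/3 + q²/3 (k(q, E) = ((q*q + E*E) - 1)/3 = ((q² + E²) - 1)/3 = ((E² + q²) - 1)/3 = (-1 + E² + q²)/3 = -⅓ + E²/3 + q²/3)
F(s) = -1 (F(s) = -1*1 = -1)
u(c) = -⅓ - c + 2*c²/3 (u(c) = (-⅓ + c²/3 + c²/3) - c = (-⅓ + 2*c²/3) - c = -⅓ - c + 2*c²/3)
(T + u(F(-8)))*(-252 - 650) = (16926 + (-⅓ - 1*(-1) + (⅔)*(-1)²))*(-252 - 650) = (16926 + (-⅓ + 1 + (⅔)*1))*(-902) = (16926 + (-⅓ + 1 + ⅔))*(-902) = (16926 + 4/3)*(-902) = (50782/3)*(-902) = -45805364/3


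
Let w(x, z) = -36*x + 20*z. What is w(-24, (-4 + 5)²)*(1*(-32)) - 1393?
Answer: -29681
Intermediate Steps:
w(-24, (-4 + 5)²)*(1*(-32)) - 1393 = (-36*(-24) + 20*(-4 + 5)²)*(1*(-32)) - 1393 = (864 + 20*1²)*(-32) - 1393 = (864 + 20*1)*(-32) - 1393 = (864 + 20)*(-32) - 1393 = 884*(-32) - 1393 = -28288 - 1393 = -29681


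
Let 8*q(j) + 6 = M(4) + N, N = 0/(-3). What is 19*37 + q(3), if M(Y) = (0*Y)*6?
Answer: 2809/4 ≈ 702.25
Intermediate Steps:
M(Y) = 0 (M(Y) = 0*6 = 0)
N = 0 (N = 0*(-1/3) = 0)
q(j) = -3/4 (q(j) = -3/4 + (0 + 0)/8 = -3/4 + (1/8)*0 = -3/4 + 0 = -3/4)
19*37 + q(3) = 19*37 - 3/4 = 703 - 3/4 = 2809/4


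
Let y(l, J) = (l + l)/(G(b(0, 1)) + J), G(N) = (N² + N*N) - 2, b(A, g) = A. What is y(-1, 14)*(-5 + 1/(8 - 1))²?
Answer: -578/147 ≈ -3.9320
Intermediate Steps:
G(N) = -2 + 2*N² (G(N) = (N² + N²) - 2 = 2*N² - 2 = -2 + 2*N²)
y(l, J) = 2*l/(-2 + J) (y(l, J) = (l + l)/((-2 + 2*0²) + J) = (2*l)/((-2 + 2*0) + J) = (2*l)/((-2 + 0) + J) = (2*l)/(-2 + J) = 2*l/(-2 + J))
y(-1, 14)*(-5 + 1/(8 - 1))² = (2*(-1)/(-2 + 14))*(-5 + 1/(8 - 1))² = (2*(-1)/12)*(-5 + 1/7)² = (2*(-1)*(1/12))*(-5 + ⅐)² = -(-34/7)²/6 = -⅙*1156/49 = -578/147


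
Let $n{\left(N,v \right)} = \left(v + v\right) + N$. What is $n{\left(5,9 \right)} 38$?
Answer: $874$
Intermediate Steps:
$n{\left(N,v \right)} = N + 2 v$ ($n{\left(N,v \right)} = 2 v + N = N + 2 v$)
$n{\left(5,9 \right)} 38 = \left(5 + 2 \cdot 9\right) 38 = \left(5 + 18\right) 38 = 23 \cdot 38 = 874$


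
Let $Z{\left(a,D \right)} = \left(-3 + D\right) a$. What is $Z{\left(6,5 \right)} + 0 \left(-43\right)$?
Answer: $12$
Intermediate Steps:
$Z{\left(a,D \right)} = a \left(-3 + D\right)$
$Z{\left(6,5 \right)} + 0 \left(-43\right) = 6 \left(-3 + 5\right) + 0 \left(-43\right) = 6 \cdot 2 + 0 = 12 + 0 = 12$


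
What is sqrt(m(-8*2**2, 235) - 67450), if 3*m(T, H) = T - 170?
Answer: 2*I*sqrt(151914)/3 ≈ 259.84*I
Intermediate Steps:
m(T, H) = -170/3 + T/3 (m(T, H) = (T - 170)/3 = (-170 + T)/3 = -170/3 + T/3)
sqrt(m(-8*2**2, 235) - 67450) = sqrt((-170/3 + (-8*2**2)/3) - 67450) = sqrt((-170/3 + (-8*4)/3) - 67450) = sqrt((-170/3 + (1/3)*(-32)) - 67450) = sqrt((-170/3 - 32/3) - 67450) = sqrt(-202/3 - 67450) = sqrt(-202552/3) = 2*I*sqrt(151914)/3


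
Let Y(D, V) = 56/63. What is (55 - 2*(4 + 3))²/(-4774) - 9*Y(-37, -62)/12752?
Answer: -671072/1902439 ≈ -0.35274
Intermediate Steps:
Y(D, V) = 8/9 (Y(D, V) = 56*(1/63) = 8/9)
(55 - 2*(4 + 3))²/(-4774) - 9*Y(-37, -62)/12752 = (55 - 2*(4 + 3))²/(-4774) - 9*8/9/12752 = (55 - 2*7)²*(-1/4774) - 8*1/12752 = (55 - 14)²*(-1/4774) - 1/1594 = 41²*(-1/4774) - 1/1594 = 1681*(-1/4774) - 1/1594 = -1681/4774 - 1/1594 = -671072/1902439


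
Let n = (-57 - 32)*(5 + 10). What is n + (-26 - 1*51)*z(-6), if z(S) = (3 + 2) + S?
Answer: -1258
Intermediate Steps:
n = -1335 (n = -89*15 = -1335)
z(S) = 5 + S
n + (-26 - 1*51)*z(-6) = -1335 + (-26 - 1*51)*(5 - 6) = -1335 + (-26 - 51)*(-1) = -1335 - 77*(-1) = -1335 + 77 = -1258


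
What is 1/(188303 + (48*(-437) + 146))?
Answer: 1/167473 ≈ 5.9711e-6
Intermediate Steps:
1/(188303 + (48*(-437) + 146)) = 1/(188303 + (-20976 + 146)) = 1/(188303 - 20830) = 1/167473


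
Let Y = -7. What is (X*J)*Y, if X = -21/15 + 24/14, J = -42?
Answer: 462/5 ≈ 92.400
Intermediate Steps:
X = 11/35 (X = -21*1/15 + 24*(1/14) = -7/5 + 12/7 = 11/35 ≈ 0.31429)
(X*J)*Y = ((11/35)*(-42))*(-7) = -66/5*(-7) = 462/5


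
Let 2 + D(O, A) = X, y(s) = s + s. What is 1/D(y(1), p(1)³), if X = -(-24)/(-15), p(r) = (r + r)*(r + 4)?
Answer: -5/18 ≈ -0.27778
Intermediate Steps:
y(s) = 2*s
p(r) = 2*r*(4 + r) (p(r) = (2*r)*(4 + r) = 2*r*(4 + r))
X = -8/5 (X = -(-24)*(-1)/15 = -2*⅘ = -8/5 ≈ -1.6000)
D(O, A) = -18/5 (D(O, A) = -2 - 8/5 = -18/5)
1/D(y(1), p(1)³) = 1/(-18/5) = -5/18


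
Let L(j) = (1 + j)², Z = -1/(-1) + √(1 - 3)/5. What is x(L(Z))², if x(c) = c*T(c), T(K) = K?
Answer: (10 + I*√2)⁸/390625 ≈ 119.75 + 249.89*I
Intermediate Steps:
Z = 1 + I*√2/5 (Z = -1*(-1) + √(-2)*(⅕) = 1 + (I*√2)*(⅕) = 1 + I*√2/5 ≈ 1.0 + 0.28284*I)
x(c) = c² (x(c) = c*c = c²)
x(L(Z))² = (((1 + (1 + I*√2/5))²)²)² = (((2 + I*√2/5)²)²)² = ((2 + I*√2/5)⁴)² = (2 + I*√2/5)⁸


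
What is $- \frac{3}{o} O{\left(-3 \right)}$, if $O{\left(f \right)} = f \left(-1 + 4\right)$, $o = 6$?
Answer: $\frac{9}{2} \approx 4.5$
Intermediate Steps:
$O{\left(f \right)} = 3 f$ ($O{\left(f \right)} = f 3 = 3 f$)
$- \frac{3}{o} O{\left(-3 \right)} = - \frac{3}{6} \cdot 3 \left(-3\right) = \left(-3\right) \frac{1}{6} \left(-9\right) = \left(- \frac{1}{2}\right) \left(-9\right) = \frac{9}{2}$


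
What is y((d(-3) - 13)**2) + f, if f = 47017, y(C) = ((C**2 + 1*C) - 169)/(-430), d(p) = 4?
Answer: 20210837/430 ≈ 47002.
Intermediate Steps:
y(C) = 169/430 - C/430 - C**2/430 (y(C) = ((C**2 + C) - 169)*(-1/430) = ((C + C**2) - 169)*(-1/430) = (-169 + C + C**2)*(-1/430) = 169/430 - C/430 - C**2/430)
y((d(-3) - 13)**2) + f = (169/430 - (4 - 13)**2/430 - (4 - 13)**4/430) + 47017 = (169/430 - 1/430*(-9)**2 - ((-9)**2)**2/430) + 47017 = (169/430 - 1/430*81 - 1/430*81**2) + 47017 = (169/430 - 81/430 - 1/430*6561) + 47017 = (169/430 - 81/430 - 6561/430) + 47017 = -6473/430 + 47017 = 20210837/430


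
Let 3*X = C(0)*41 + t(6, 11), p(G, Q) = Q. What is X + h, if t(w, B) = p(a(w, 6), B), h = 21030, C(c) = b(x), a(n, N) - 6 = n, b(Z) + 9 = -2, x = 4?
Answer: 62650/3 ≈ 20883.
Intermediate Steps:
b(Z) = -11 (b(Z) = -9 - 2 = -11)
a(n, N) = 6 + n
C(c) = -11
t(w, B) = B
X = -440/3 (X = (-11*41 + 11)/3 = (-451 + 11)/3 = (⅓)*(-440) = -440/3 ≈ -146.67)
X + h = -440/3 + 21030 = 62650/3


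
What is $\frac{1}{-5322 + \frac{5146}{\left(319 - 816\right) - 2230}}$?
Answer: $- \frac{2727}{14518240} \approx -0.00018783$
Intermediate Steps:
$\frac{1}{-5322 + \frac{5146}{\left(319 - 816\right) - 2230}} = \frac{1}{-5322 + \frac{5146}{-497 - 2230}} = \frac{1}{-5322 + \frac{5146}{-2727}} = \frac{1}{-5322 + 5146 \left(- \frac{1}{2727}\right)} = \frac{1}{-5322 - \frac{5146}{2727}} = \frac{1}{- \frac{14518240}{2727}} = - \frac{2727}{14518240}$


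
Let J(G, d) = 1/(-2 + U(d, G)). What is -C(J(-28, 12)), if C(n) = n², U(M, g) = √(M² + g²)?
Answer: -233/213444 - √58/53361 ≈ -0.0012343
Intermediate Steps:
J(G, d) = 1/(-2 + √(G² + d²)) (J(G, d) = 1/(-2 + √(d² + G²)) = 1/(-2 + √(G² + d²)))
-C(J(-28, 12)) = -(1/(-2 + √((-28)² + 12²)))² = -(1/(-2 + √(784 + 144)))² = -(1/(-2 + √928))² = -(1/(-2 + 4*√58))² = -1/(-2 + 4*√58)²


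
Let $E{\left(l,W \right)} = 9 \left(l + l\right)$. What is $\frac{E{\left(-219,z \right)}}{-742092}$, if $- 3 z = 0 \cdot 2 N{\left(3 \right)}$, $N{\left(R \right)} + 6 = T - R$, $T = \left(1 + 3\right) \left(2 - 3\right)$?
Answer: $\frac{657}{123682} \approx 0.005312$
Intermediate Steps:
$T = -4$ ($T = 4 \left(-1\right) = -4$)
$N{\left(R \right)} = -10 - R$ ($N{\left(R \right)} = -6 - \left(4 + R\right) = -10 - R$)
$z = 0$ ($z = - \frac{0 \cdot 2 \left(-10 - 3\right)}{3} = - \frac{0 \left(-10 - 3\right)}{3} = - \frac{0 \left(-13\right)}{3} = \left(- \frac{1}{3}\right) 0 = 0$)
$E{\left(l,W \right)} = 18 l$ ($E{\left(l,W \right)} = 9 \cdot 2 l = 18 l$)
$\frac{E{\left(-219,z \right)}}{-742092} = \frac{18 \left(-219\right)}{-742092} = \left(-3942\right) \left(- \frac{1}{742092}\right) = \frac{657}{123682}$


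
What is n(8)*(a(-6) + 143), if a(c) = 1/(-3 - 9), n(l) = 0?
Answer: 0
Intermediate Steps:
a(c) = -1/12 (a(c) = 1/(-12) = -1/12)
n(8)*(a(-6) + 143) = 0*(-1/12 + 143) = 0*(1715/12) = 0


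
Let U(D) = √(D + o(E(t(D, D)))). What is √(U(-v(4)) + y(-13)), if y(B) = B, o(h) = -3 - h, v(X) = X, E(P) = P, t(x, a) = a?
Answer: √(-13 + I*√3) ≈ 0.23966 + 3.6135*I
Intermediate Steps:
U(D) = I*√3 (U(D) = √(D + (-3 - D)) = √(-3) = I*√3)
√(U(-v(4)) + y(-13)) = √(I*√3 - 13) = √(-13 + I*√3)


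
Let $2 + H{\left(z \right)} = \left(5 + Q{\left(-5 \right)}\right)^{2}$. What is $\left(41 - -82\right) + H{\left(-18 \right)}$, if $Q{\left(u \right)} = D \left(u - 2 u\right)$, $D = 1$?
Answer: $221$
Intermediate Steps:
$Q{\left(u \right)} = - u$ ($Q{\left(u \right)} = 1 \left(u - 2 u\right) = 1 \left(- u\right) = - u$)
$H{\left(z \right)} = 98$ ($H{\left(z \right)} = -2 + \left(5 - -5\right)^{2} = -2 + \left(5 + 5\right)^{2} = -2 + 10^{2} = -2 + 100 = 98$)
$\left(41 - -82\right) + H{\left(-18 \right)} = \left(41 - -82\right) + 98 = \left(41 + 82\right) + 98 = 123 + 98 = 221$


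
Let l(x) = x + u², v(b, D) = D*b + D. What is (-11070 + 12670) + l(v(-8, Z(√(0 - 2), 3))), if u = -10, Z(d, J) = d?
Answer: 1700 - 7*I*√2 ≈ 1700.0 - 9.8995*I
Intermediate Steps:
v(b, D) = D + D*b
l(x) = 100 + x (l(x) = x + (-10)² = x + 100 = 100 + x)
(-11070 + 12670) + l(v(-8, Z(√(0 - 2), 3))) = (-11070 + 12670) + (100 + √(0 - 2)*(1 - 8)) = 1600 + (100 + √(-2)*(-7)) = 1600 + (100 + (I*√2)*(-7)) = 1600 + (100 - 7*I*√2) = 1700 - 7*I*√2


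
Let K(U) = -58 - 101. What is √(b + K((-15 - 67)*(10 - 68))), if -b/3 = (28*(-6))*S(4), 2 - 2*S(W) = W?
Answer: I*√663 ≈ 25.749*I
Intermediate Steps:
S(W) = 1 - W/2
K(U) = -159
b = -504 (b = -3*28*(-6)*(1 - ½*4) = -(-504)*(1 - 2) = -(-504)*(-1) = -3*168 = -504)
√(b + K((-15 - 67)*(10 - 68))) = √(-504 - 159) = √(-663) = I*√663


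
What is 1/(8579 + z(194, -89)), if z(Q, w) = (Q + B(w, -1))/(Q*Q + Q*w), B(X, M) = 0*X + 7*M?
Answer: 20370/174754417 ≈ 0.00011656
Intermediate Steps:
B(X, M) = 7*M (B(X, M) = 0 + 7*M = 7*M)
z(Q, w) = (-7 + Q)/(Q**2 + Q*w) (z(Q, w) = (Q + 7*(-1))/(Q*Q + Q*w) = (Q - 7)/(Q**2 + Q*w) = (-7 + Q)/(Q**2 + Q*w))
1/(8579 + z(194, -89)) = 1/(8579 + (-7 + 194)/(194*(194 - 89))) = 1/(8579 + (1/194)*187/105) = 1/(8579 + (1/194)*(1/105)*187) = 1/(8579 + 187/20370) = 1/(174754417/20370) = 20370/174754417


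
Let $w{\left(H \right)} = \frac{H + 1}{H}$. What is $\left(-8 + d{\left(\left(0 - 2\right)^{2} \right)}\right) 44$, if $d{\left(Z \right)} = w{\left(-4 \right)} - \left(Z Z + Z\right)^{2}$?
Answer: $-17919$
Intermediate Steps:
$w{\left(H \right)} = \frac{1 + H}{H}$
$d{\left(Z \right)} = \frac{3}{4} - \left(Z + Z^{2}\right)^{2}$ ($d{\left(Z \right)} = \frac{1 - 4}{-4} - \left(Z Z + Z\right)^{2} = \left(- \frac{1}{4}\right) \left(-3\right) - \left(Z^{2} + Z\right)^{2} = \frac{3}{4} - \left(Z + Z^{2}\right)^{2}$)
$\left(-8 + d{\left(\left(0 - 2\right)^{2} \right)}\right) 44 = \left(-8 + \left(\frac{3}{4} - \left(\left(0 - 2\right)^{2}\right)^{2} \left(1 + \left(0 - 2\right)^{2}\right)^{2}\right)\right) 44 = \left(-8 + \left(\frac{3}{4} - \left(\left(-2\right)^{2}\right)^{2} \left(1 + \left(-2\right)^{2}\right)^{2}\right)\right) 44 = \left(-8 + \left(\frac{3}{4} - 4^{2} \left(1 + 4\right)^{2}\right)\right) 44 = \left(-8 + \left(\frac{3}{4} - 16 \cdot 5^{2}\right)\right) 44 = \left(-8 + \left(\frac{3}{4} - 16 \cdot 25\right)\right) 44 = \left(-8 + \left(\frac{3}{4} - 400\right)\right) 44 = \left(-8 - \frac{1597}{4}\right) 44 = \left(- \frac{1629}{4}\right) 44 = -17919$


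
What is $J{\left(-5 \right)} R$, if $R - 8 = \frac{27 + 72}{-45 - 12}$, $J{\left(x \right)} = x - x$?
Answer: $0$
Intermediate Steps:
$J{\left(x \right)} = 0$
$R = \frac{119}{19}$ ($R = 8 + \frac{27 + 72}{-45 - 12} = 8 + \frac{99}{-57} = 8 + 99 \left(- \frac{1}{57}\right) = 8 - \frac{33}{19} = \frac{119}{19} \approx 6.2632$)
$J{\left(-5 \right)} R = 0 \cdot \frac{119}{19} = 0$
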